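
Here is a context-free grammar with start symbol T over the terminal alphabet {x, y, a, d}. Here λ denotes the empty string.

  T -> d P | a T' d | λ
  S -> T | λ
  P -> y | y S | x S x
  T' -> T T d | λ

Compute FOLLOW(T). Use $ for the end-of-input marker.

FIRST(T): from T->d P we get {d}; from T->a T' d we get {a}; from T->λ we get {λ}. So FIRST(T) = {λ, a, d}.
FIRST(P): from P->y we get {y}; from P->y S we get {y}; from P->x S x we get {x}. So FIRST(P) = {x, y}.
FIRST(S): from S->T we get {λ, a, d}; from S->λ we get {λ}. So FIRST(S) = {λ, a, d}.
FIRST(T'): from T'->T T d we get {a, d}; from T'->λ we get {λ}. So FIRST(T') = {λ, a, d}.
FOLLOW(T) includes $ since T is the start symbol.
FOLLOW(T'): in T->a T' d, T' is followed by d with FIRST {d}. Thus FOLLOW(T') = {d}.
FOLLOW(T): in S->T, the suffix after T is empty, so FOLLOW(T) ⊇ FOLLOW(S) = {$, a, d, x}; in T'->T T d (occurrence 1), T is followed by T d with FIRST {a, d}; in T'->T T d (occurrence 2), T is followed by d with FIRST {d}. Thus FOLLOW(T) = {$, a, d, x}.
FOLLOW(P): in T->d P, the suffix after P is empty, so FOLLOW(P) ⊇ FOLLOW(T) = {$, a, d, x}. Thus FOLLOW(P) = {$, a, d, x}.
FOLLOW(S): in P->y S, the suffix after S is empty, so FOLLOW(S) ⊇ FOLLOW(P) = {$, a, d, x}; in P->x S x, S is followed by x with FIRST {x}. Thus FOLLOW(S) = {$, a, d, x}.

{$, a, d, x}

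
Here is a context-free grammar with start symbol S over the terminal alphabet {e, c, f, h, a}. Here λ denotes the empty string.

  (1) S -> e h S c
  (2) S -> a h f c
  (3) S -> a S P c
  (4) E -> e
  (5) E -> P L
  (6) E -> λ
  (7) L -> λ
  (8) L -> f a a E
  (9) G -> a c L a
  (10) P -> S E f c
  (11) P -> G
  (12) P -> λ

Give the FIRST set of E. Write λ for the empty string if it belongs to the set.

{λ, a, e, f}

FIRST(S): from S->e h S c we get {e}; from S->a h f c we get {a}; from S->a S P c we get {a}. So FIRST(S) = {a, e}.
FIRST(L): from L->λ we get {λ}; from L->f a a E we get {f}. So FIRST(L) = {λ, f}.
FIRST(G): from G->a c L a we get {a}. So FIRST(G) = {a}.
FIRST(P): from P->S E f c we get {a, e}; from P->G we get {a}; from P->λ we get {λ}. So FIRST(P) = {λ, a, e}.
FIRST(E): from E->e we get {e}; from E->P L we get {λ, a, e, f}; from E->λ we get {λ}. So FIRST(E) = {λ, a, e, f}.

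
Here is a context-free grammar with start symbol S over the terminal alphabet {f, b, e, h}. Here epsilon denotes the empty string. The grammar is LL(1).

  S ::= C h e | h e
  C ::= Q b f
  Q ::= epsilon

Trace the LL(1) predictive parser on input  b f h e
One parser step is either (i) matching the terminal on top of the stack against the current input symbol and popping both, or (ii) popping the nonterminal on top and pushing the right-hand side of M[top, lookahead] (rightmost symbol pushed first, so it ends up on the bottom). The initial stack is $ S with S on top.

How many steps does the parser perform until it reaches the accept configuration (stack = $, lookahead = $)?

     Stack        Input      Action
  1  $ S          b f h e $  expand S ::= C h e
  2  $ e h C      b f h e $  expand C ::= Q b f
  3  $ e h f b Q  b f h e $  expand Q ::= epsilon
  4  $ e h f b    b f h e $  match b
  5  $ e h f      f h e $    match f
  6  $ e h        h e $      match h
  7  $ e          e $        match e
Accept reached after 7 steps.

7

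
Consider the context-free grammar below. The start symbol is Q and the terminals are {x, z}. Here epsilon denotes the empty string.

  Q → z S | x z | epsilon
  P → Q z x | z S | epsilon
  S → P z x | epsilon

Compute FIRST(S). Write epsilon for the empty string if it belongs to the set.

FIRST(Q) = {epsilon, x, z}
FIRST(P) = {epsilon, x, z}  (via Q z x)
FIRST(S) = {epsilon, x, z}  (via P z x)

{epsilon, x, z}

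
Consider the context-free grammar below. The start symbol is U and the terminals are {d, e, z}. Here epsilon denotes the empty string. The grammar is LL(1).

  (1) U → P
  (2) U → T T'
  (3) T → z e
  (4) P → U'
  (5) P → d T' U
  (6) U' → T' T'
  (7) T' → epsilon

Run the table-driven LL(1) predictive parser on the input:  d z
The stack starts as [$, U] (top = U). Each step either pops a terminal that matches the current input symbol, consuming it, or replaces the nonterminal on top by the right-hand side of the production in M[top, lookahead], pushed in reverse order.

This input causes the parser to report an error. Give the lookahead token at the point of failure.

step 1: stack=$ U  input=d z $  — expand U → P
step 2: stack=$ P  input=d z $  — expand P → d T' U
step 3: stack=$ U T' d  input=d z $  — match d
step 4: stack=$ U T'  input=z $  — expand T' → epsilon
step 5: stack=$ U  input=z $  — expand U → T T'
step 6: stack=$ T' T  input=z $  — expand T → z e
step 7: stack=$ T' e z  input=z $  — match z
step 8: stack=$ T' e  input=$  — error: top is terminal e but lookahead is $

$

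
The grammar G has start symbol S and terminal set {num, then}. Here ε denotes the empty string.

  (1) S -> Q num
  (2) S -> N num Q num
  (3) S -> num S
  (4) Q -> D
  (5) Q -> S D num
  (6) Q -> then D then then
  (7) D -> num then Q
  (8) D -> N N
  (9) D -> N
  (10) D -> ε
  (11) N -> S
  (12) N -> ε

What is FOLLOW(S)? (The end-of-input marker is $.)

FIRST(S) = {num, then}  (via Q num, N num Q num)
FIRST(N) = {ε, num, then}  (via S)
FIRST(D) = {ε, num, then}  (via N N, N)
FIRST(Q) = {ε, num, then}  (via D, S D num)
FOLLOW(S) includes $ since S is the start symbol.
FOLLOW(S): in S->num S, the suffix after S is empty (adds nothing new); in Q->S D num, S is followed by D num with FIRST {num, then}; in N->S, the suffix after S is empty, so FOLLOW(S) ⊇ FOLLOW(N) = {num, then}. Thus FOLLOW(S) = {$, num, then}.
FOLLOW(Q): in S->Q num, Q is followed by num with FIRST {num}; in S->N num Q num, Q is followed by num with FIRST {num}; in D->num then Q, the suffix after Q is empty, so FOLLOW(Q) ⊇ FOLLOW(D) = {num, then}. Thus FOLLOW(Q) = {num, then}.
FOLLOW(D): in Q->D, the suffix after D is empty, so FOLLOW(D) ⊇ FOLLOW(Q) = {num, then}; in Q->S D num, D is followed by num with FIRST {num}; in Q->then D then then, D is followed by then then with FIRST {then}. Thus FOLLOW(D) = {num, then}.
FOLLOW(N): in S->N num Q num, N is followed by num Q num with FIRST {num}; in D->N N (occurrence 1), N is followed by N with FIRST {ε, num, then}; in D->N N (occurrence 1), the suffix after N is nullable, so FOLLOW(N) ⊇ FOLLOW(D) = {num, then}; in D->N N (occurrence 2), the suffix after N is empty, so FOLLOW(N) ⊇ FOLLOW(D) = {num, then}; in D->N, the suffix after N is empty, so FOLLOW(N) ⊇ FOLLOW(D) = {num, then}. Thus FOLLOW(N) = {num, then}.

{$, num, then}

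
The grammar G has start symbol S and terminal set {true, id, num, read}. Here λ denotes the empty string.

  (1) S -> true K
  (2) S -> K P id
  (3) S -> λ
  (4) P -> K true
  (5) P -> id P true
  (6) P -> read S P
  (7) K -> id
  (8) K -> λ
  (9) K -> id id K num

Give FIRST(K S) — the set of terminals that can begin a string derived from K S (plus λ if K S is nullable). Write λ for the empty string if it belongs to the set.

FIRST(K): from K->id we get {id}; from K->λ we get {λ}; from K->id id K num we get {id}. So FIRST(K) = {λ, id}.
FIRST(P): from P->K true we get {id, true}; from P->id P true we get {id}; from P->read S P we get {read}. So FIRST(P) = {id, read, true}.
FIRST(S): from S->true K we get {true}; from S->K P id we get {id, read, true}; from S->λ we get {λ}. So FIRST(S) = {λ, id, read, true}.
FIRST(K S): take FIRST of each symbol in turn, carrying on past any symbol whose FIRST contains λ; result {λ, id, read, true}.

{λ, id, read, true}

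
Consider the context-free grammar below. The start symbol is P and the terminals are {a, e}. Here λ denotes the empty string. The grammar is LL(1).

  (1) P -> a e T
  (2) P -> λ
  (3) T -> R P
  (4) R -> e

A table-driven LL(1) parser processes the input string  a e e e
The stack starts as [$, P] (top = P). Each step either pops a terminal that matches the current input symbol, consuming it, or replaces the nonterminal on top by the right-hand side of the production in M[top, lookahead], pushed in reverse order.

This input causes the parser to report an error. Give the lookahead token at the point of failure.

     Stack    Input      Action
  1  $ P      a e e e $  expand P -> a e T
  2  $ T e a  a e e e $  match a
  3  $ T e    e e e $    match e
  4  $ T      e e $      expand T -> R P
  5  $ P R    e e $      expand R -> e
  6  $ P e    e e $      match e
  7  $ P      e $        error: M[P, e] is empty

e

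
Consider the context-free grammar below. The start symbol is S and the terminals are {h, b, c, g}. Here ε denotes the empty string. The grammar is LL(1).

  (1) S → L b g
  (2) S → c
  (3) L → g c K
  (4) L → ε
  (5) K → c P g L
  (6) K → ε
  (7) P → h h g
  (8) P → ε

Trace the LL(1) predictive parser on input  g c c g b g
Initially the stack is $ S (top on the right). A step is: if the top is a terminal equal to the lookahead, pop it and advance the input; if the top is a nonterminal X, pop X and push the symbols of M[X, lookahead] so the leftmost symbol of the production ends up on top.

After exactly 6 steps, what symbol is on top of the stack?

P

     Stack          Input          Action
  1  $ S            g c c g b g $  expand S → L b g
  2  $ g b L        g c c g b g $  expand L → g c K
  3  $ g b K c g    g c c g b g $  match g
  4  $ g b K c      c c g b g $    match c
  5  $ g b K        c g b g $      expand K → c P g L
  6  $ g b L g P c  c g b g $      match c
Stack after step 6: $ g b L g P (top = P).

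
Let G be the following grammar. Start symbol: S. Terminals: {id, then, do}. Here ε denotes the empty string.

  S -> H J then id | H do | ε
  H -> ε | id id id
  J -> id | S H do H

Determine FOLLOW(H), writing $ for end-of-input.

{do, id, then}

FIRST(H) = {ε, id}
FIRST(S) = {ε, do, id}  (via H J then id, H do)
FIRST(J) = {do, id}  (via S H do H)
FOLLOW(S) includes $ since S is the start symbol.
FOLLOW(S): in J->S H do H, S is followed by H do H with FIRST {do, id}. Thus FOLLOW(S) = {$, do, id}.
FOLLOW(J): in S->H J then id, J is followed by then id with FIRST {then}. Thus FOLLOW(J) = {then}.
FOLLOW(H): in S->H J then id, H is followed by J then id with FIRST {do, id}; in S->H do, H is followed by do with FIRST {do}; in J->S H do H (occurrence 1), H is followed by do H with FIRST {do}; in J->S H do H (occurrence 2), the suffix after H is empty, so FOLLOW(H) ⊇ FOLLOW(J) = {then}. Thus FOLLOW(H) = {do, id, then}.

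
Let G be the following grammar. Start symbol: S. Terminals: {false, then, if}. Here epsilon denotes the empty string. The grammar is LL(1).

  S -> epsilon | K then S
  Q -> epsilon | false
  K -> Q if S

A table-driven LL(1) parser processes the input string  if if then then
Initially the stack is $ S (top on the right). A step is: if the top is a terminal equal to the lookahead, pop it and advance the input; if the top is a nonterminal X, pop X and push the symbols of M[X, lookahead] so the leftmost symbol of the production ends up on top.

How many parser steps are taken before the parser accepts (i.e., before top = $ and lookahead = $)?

step 1: stack=$ S  input=if if then then $  — expand S -> K then S
step 2: stack=$ S then K  input=if if then then $  — expand K -> Q if S
step 3: stack=$ S then S if Q  input=if if then then $  — expand Q -> epsilon
step 4: stack=$ S then S if  input=if if then then $  — match if
step 5: stack=$ S then S  input=if then then $  — expand S -> K then S
step 6: stack=$ S then S then K  input=if then then $  — expand K -> Q if S
step 7: stack=$ S then S then S if Q  input=if then then $  — expand Q -> epsilon
step 8: stack=$ S then S then S if  input=if then then $  — match if
step 9: stack=$ S then S then S  input=then then $  — expand S -> epsilon
step 10: stack=$ S then S then  input=then then $  — match then
step 11: stack=$ S then S  input=then $  — expand S -> epsilon
step 12: stack=$ S then  input=then $  — match then
step 13: stack=$ S  input=$  — expand S -> epsilon
Accept reached after 13 steps.

13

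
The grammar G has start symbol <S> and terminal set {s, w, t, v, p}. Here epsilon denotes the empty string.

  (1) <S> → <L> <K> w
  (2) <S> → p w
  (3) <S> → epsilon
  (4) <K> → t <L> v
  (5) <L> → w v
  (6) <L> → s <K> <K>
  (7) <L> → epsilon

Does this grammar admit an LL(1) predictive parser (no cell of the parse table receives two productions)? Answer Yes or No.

FIRST(<S>) = {epsilon, p, s, t, w}
FIRST(<K>) = {t}
FIRST(<L>) = {epsilon, s, w}
FOLLOW(<S>) = {$}
FOLLOW(<K>) = {t, v, w}
FOLLOW(<L>) = {t, v}
Each cell of M receives at most one production.

Yes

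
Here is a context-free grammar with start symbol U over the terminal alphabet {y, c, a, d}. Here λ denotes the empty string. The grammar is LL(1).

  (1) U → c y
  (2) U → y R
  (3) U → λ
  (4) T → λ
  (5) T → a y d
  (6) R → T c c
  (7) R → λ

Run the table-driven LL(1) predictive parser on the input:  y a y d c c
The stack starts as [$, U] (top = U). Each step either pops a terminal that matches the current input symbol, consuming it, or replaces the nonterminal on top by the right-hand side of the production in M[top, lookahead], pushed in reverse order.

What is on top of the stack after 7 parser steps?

     Stack        Input          Action
  1  $ U          y a y d c c $  expand U → y R
  2  $ R y        y a y d c c $  match y
  3  $ R          a y d c c $    expand R → T c c
  4  $ c c T      a y d c c $    expand T → a y d
  5  $ c c d y a  a y d c c $    match a
  6  $ c c d y    y d c c $      match y
  7  $ c c d      d c c $        match d
Stack after step 7: $ c c (top = c).

c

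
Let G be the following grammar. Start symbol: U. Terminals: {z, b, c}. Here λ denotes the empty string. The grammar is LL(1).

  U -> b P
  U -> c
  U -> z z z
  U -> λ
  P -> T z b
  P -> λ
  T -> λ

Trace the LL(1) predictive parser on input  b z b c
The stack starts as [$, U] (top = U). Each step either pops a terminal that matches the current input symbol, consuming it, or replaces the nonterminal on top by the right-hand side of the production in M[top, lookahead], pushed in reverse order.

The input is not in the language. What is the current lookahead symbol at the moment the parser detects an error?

c

     Stack    Input      Action
  1  $ U      b z b c $  expand U -> b P
  2  $ P b    b z b c $  match b
  3  $ P      z b c $    expand P -> T z b
  4  $ b z T  z b c $    expand T -> λ
  5  $ b z    z b c $    match z
  6  $ b      b c $      match b
  7  $        c $        error: stack empty but input remains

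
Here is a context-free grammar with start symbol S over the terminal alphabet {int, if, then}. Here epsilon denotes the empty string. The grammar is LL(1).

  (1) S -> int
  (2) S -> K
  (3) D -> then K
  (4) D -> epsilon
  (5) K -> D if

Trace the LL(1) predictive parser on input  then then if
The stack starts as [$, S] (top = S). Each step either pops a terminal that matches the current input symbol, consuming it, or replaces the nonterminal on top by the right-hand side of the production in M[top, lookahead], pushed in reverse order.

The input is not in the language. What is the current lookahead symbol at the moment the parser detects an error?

step 1: stack=$ S  input=then then if $  — expand S -> K
step 2: stack=$ K  input=then then if $  — expand K -> D if
step 3: stack=$ if D  input=then then if $  — expand D -> then K
step 4: stack=$ if K then  input=then then if $  — match then
step 5: stack=$ if K  input=then if $  — expand K -> D if
step 6: stack=$ if if D  input=then if $  — expand D -> then K
step 7: stack=$ if if K then  input=then if $  — match then
step 8: stack=$ if if K  input=if $  — expand K -> D if
step 9: stack=$ if if if D  input=if $  — expand D -> epsilon
step 10: stack=$ if if if  input=if $  — match if
step 11: stack=$ if if  input=$  — error: top is terminal if but lookahead is $

$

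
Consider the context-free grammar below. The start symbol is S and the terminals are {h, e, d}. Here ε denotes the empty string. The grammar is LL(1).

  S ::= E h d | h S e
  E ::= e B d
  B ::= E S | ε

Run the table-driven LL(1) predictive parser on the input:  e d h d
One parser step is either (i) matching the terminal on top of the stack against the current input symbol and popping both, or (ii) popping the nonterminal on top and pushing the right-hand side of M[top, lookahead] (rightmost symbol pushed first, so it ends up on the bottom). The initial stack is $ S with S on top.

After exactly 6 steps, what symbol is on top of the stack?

step 1: stack=$ S  input=e d h d $  — expand S ::= E h d
step 2: stack=$ d h E  input=e d h d $  — expand E ::= e B d
step 3: stack=$ d h d B e  input=e d h d $  — match e
step 4: stack=$ d h d B  input=d h d $  — expand B ::= ε
step 5: stack=$ d h d  input=d h d $  — match d
step 6: stack=$ d h  input=h d $  — match h
Stack after step 6: $ d (top = d).

d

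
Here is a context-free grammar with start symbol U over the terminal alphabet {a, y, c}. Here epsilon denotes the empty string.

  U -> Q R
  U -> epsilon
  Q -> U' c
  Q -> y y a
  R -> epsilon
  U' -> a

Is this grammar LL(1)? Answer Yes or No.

Yes

FIRST(U) = {epsilon, a, y}
FIRST(Q) = {a, y}
FIRST(R) = {epsilon}
FIRST(U') = {a}
FOLLOW(U) = {$}
FOLLOW(Q) = {$}
FOLLOW(R) = {$}
FOLLOW(U') = {c}
Each cell of M receives at most one production.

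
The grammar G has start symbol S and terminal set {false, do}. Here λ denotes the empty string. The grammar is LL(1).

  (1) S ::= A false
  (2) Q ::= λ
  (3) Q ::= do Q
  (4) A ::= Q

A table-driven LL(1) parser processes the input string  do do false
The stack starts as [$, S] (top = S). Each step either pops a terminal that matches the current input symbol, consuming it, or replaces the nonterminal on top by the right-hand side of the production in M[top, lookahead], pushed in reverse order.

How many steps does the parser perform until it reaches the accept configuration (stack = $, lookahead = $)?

8

     Stack         Input          Action
  1  $ S           do do false $  expand S ::= A false
  2  $ false A     do do false $  expand A ::= Q
  3  $ false Q     do do false $  expand Q ::= do Q
  4  $ false Q do  do do false $  match do
  5  $ false Q     do false $     expand Q ::= do Q
  6  $ false Q do  do false $     match do
  7  $ false Q     false $        expand Q ::= λ
  8  $ false       false $        match false
Accept reached after 8 steps.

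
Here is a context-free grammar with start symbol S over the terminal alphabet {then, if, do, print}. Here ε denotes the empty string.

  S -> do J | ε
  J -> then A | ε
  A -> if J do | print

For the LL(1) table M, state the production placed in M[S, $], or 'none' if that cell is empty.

S -> ε

FIRST(S): from S->do J we get {do}; from S->ε we get {ε}. So FIRST(S) = {ε, do}.
FIRST(J): from J->then A we get {then}; from J->ε we get {ε}. So FIRST(J) = {ε, then}.
FIRST(A): from A->if J do we get {if}; from A->print we get {print}. So FIRST(A) = {if, print}.
FOLLOW(S) includes $ since S is the start symbol.
FOLLOW(S): S appears on no right-hand side. Thus FOLLOW(S) = {$}.
For S -> do J: FIRST(do J) = {do}, so it goes in M[S, t] for t ∈ {do}.
For S -> ε: FIRST(ε) = {ε}, so it goes in M[S, t] for t ∈ {}; since ε ∈ FIRST, also for every t ∈ FOLLOW(S) = {$}.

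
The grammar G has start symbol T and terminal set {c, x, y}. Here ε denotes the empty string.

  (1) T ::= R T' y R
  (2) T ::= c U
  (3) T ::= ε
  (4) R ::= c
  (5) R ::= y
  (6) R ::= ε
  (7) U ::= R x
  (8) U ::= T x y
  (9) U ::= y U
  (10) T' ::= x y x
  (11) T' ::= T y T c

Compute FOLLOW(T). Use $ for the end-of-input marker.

{$, c, x, y}

FIRST(R): from R::=c we get {c}; from R::=y we get {y}; from R::=ε we get {ε}. So FIRST(R) = {ε, c, y}.
FIRST(T): from T::=R T' y R we get {c, x, y}; from T::=c U we get {c}; from T::=ε we get {ε}. So FIRST(T) = {ε, c, x, y}.
FIRST(U): from U::=R x we get {c, x, y}; from U::=T x y we get {c, x, y}; from U::=y U we get {y}. So FIRST(U) = {c, x, y}.
FIRST(T'): from T'::=x y x we get {x}; from T'::=T y T c we get {c, x, y}. So FIRST(T') = {c, x, y}.
FOLLOW(T) includes $ since T is the start symbol.
FOLLOW(T): in U::=T x y, T is followed by x y with FIRST {x}; in T'::=T y T c (occurrence 1), T is followed by y T c with FIRST {y}; in T'::=T y T c (occurrence 2), T is followed by c with FIRST {c}. Thus FOLLOW(T) = {$, c, x, y}.
FOLLOW(R): in T::=R T' y R (occurrence 1), R is followed by T' y R with FIRST {c, x, y}; in T::=R T' y R (occurrence 2), the suffix after R is empty, so FOLLOW(R) ⊇ FOLLOW(T) = {$, c, x, y}; in U::=R x, R is followed by x with FIRST {x}. Thus FOLLOW(R) = {$, c, x, y}.
FOLLOW(U): in T::=c U, the suffix after U is empty, so FOLLOW(U) ⊇ FOLLOW(T) = {$, c, x, y}; in U::=y U, the suffix after U is empty (adds nothing new). Thus FOLLOW(U) = {$, c, x, y}.
FOLLOW(T'): in T::=R T' y R, T' is followed by y R with FIRST {y}. Thus FOLLOW(T') = {y}.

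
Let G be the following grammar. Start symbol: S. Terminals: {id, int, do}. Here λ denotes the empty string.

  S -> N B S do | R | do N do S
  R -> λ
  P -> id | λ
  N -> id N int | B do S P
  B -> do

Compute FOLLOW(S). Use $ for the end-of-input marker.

FIRST(R) = {λ}
FIRST(P) = {λ, id}
FIRST(B) = {do}
FIRST(N) = {do, id}  (via B do S P)
FIRST(S) = {λ, do, id}  (via N B S do, R)
FOLLOW(S) includes $ since S is the start symbol.
FOLLOW(N): in S->N B S do, N is followed by B S do with FIRST {do}; in S->do N do S, N is followed by do S with FIRST {do}; in N->id N int, N is followed by int with FIRST {int}. Thus FOLLOW(N) = {do, int}.
FOLLOW(S): in S->N B S do, S is followed by do with FIRST {do}; in S->do N do S, the suffix after S is empty (adds nothing new); in N->B do S P, S is followed by P with FIRST {λ, id}; in N->B do S P, the suffix after S is nullable, so FOLLOW(S) ⊇ FOLLOW(N) = {do, int}. Thus FOLLOW(S) = {$, do, id, int}.
FOLLOW(R): in S->R, the suffix after R is empty, so FOLLOW(R) ⊇ FOLLOW(S) = {$, do, id, int}. Thus FOLLOW(R) = {$, do, id, int}.
FOLLOW(P): in N->B do S P, the suffix after P is empty, so FOLLOW(P) ⊇ FOLLOW(N) = {do, int}. Thus FOLLOW(P) = {do, int}.
FOLLOW(B): in S->N B S do, B is followed by S do with FIRST {do, id}; in N->B do S P, B is followed by do S P with FIRST {do}. Thus FOLLOW(B) = {do, id}.

{$, do, id, int}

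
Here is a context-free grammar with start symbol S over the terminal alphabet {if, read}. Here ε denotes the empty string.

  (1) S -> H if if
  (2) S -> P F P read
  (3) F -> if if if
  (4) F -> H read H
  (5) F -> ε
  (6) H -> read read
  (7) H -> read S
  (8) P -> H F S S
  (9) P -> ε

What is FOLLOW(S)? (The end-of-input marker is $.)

FIRST(H) = {read}
FIRST(F) = {ε, if, read}  (via H read H)
FIRST(P) = {ε, read}  (via H F S S)
FIRST(S) = {if, read}  (via H if if, P F P read)
FOLLOW(S) includes $ since S is the start symbol.
FOLLOW(F): in S->P F P read, F is followed by P read with FIRST {read}; in P->H F S S, F is followed by S S with FIRST {if, read}. Thus FOLLOW(F) = {if, read}.
FOLLOW(H): in S->H if if, H is followed by if if with FIRST {if}; in F->H read H (occurrence 1), H is followed by read H with FIRST {read}; in F->H read H (occurrence 2), the suffix after H is empty, so FOLLOW(H) ⊇ FOLLOW(F) = {if, read}; in P->H F S S, H is followed by F S S with FIRST {if, read}. Thus FOLLOW(H) = {if, read}.
FOLLOW(P): in S->P F P read (occurrence 1), P is followed by F P read with FIRST {if, read}; in S->P F P read (occurrence 2), P is followed by read with FIRST {read}. Thus FOLLOW(P) = {if, read}.
FOLLOW(S): in H->read S, the suffix after S is empty, so FOLLOW(S) ⊇ FOLLOW(H) = {if, read}; in P->H F S S (occurrence 1), S is followed by S with FIRST {if, read}; in P->H F S S (occurrence 2), the suffix after S is empty, so FOLLOW(S) ⊇ FOLLOW(P) = {if, read}. Thus FOLLOW(S) = {$, if, read}.

{$, if, read}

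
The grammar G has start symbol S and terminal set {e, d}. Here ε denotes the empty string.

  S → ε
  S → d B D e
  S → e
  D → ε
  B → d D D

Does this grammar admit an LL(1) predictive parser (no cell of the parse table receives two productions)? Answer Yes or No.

Yes

FIRST(S) = {ε, d, e}
FIRST(D) = {ε}
FIRST(B) = {d}
FOLLOW(S) = {$}
FOLLOW(D) = {e}
FOLLOW(B) = {e}
Each cell of M receives at most one production.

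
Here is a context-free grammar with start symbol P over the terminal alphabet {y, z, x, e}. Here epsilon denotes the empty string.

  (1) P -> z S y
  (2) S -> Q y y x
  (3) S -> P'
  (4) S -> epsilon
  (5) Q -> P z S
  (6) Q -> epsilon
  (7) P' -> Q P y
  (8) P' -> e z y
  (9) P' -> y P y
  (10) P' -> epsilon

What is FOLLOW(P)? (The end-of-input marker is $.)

{$, y, z}

FIRST(P) = {z}
FIRST(Q) = {epsilon, z}  (via P z S)
FIRST(P') = {epsilon, e, y, z}  (via Q P y)
FIRST(S) = {epsilon, e, y, z}  (via Q y y x, P')
FOLLOW(P) includes $ since P is the start symbol.
FOLLOW(P): in Q->P z S, P is followed by z S with FIRST {z}; in P'->Q P y, P is followed by y with FIRST {y}; in P'->y P y, P is followed by y with FIRST {y}. Thus FOLLOW(P) = {$, y, z}.
FOLLOW(Q): in S->Q y y x, Q is followed by y y x with FIRST {y}; in P'->Q P y, Q is followed by P y with FIRST {z}. Thus FOLLOW(Q) = {y, z}.
FOLLOW(S): in P->z S y, S is followed by y with FIRST {y}; in Q->P z S, the suffix after S is empty, so FOLLOW(S) ⊇ FOLLOW(Q) = {y, z}. Thus FOLLOW(S) = {y, z}.
FOLLOW(P'): in S->P', the suffix after P' is empty, so FOLLOW(P') ⊇ FOLLOW(S) = {y, z}. Thus FOLLOW(P') = {y, z}.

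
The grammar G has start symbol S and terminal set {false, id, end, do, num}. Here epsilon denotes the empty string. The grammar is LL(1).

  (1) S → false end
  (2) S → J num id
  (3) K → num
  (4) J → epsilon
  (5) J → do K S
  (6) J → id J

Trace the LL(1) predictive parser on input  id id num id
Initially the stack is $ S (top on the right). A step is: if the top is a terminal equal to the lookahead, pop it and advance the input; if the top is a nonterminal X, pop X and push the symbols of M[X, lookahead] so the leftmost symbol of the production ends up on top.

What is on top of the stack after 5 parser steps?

J

     Stack          Input           Action
  1  $ S            id id num id $  expand S → J num id
  2  $ id num J     id id num id $  expand J → id J
  3  $ id num J id  id id num id $  match id
  4  $ id num J     id num id $     expand J → id J
  5  $ id num J id  id num id $     match id
Stack after step 5: $ id num J (top = J).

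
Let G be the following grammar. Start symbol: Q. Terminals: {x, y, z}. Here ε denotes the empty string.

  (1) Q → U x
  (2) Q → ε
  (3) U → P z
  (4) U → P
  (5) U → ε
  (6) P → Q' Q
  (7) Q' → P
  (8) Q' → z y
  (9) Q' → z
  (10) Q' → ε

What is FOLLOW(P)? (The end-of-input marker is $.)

{x, z}

FIRST(Q) = {ε, x, z}  (via U x)
FIRST(U) = {ε, x, z}  (via P z, P)
FIRST(P) = {ε, x, z}  (via Q' Q)
FIRST(Q') = {ε, x, z}  (via P)
FOLLOW(Q) includes $ since Q is the start symbol.
FOLLOW(U): in Q→U x, U is followed by x with FIRST {x}. Thus FOLLOW(U) = {x}.
FOLLOW(Q): in P→Q' Q, the suffix after Q is empty, so FOLLOW(Q) ⊇ FOLLOW(P) = {x, z}. Thus FOLLOW(Q) = {$, x, z}.
FOLLOW(P): in U→P z, P is followed by z with FIRST {z}; in U→P, the suffix after P is empty, so FOLLOW(P) ⊇ FOLLOW(U) = {x}; in Q'→P, the suffix after P is empty, so FOLLOW(P) ⊇ FOLLOW(Q') = {x, z}. Thus FOLLOW(P) = {x, z}.
FOLLOW(Q'): in P→Q' Q, Q' is followed by Q with FIRST {ε, x, z}; in P→Q' Q, the suffix after Q' is nullable, so FOLLOW(Q') ⊇ FOLLOW(P) = {x, z}. Thus FOLLOW(Q') = {x, z}.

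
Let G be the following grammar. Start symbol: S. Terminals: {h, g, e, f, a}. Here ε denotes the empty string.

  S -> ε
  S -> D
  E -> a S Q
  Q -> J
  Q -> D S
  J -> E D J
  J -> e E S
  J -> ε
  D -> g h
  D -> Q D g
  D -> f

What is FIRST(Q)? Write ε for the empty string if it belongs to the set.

FIRST(E): from E->a S Q we get {a}. So FIRST(E) = {a}.
FIRST(J): from J->E D J we get {a}; from J->e E S we get {e}; from J->ε we get {ε}. So FIRST(J) = {ε, a, e}.
FIRST(S): from S->ε we get {ε}; from S->D we get {a, e, f, g}. So FIRST(S) = {ε, a, e, f, g}.
FIRST(Q): from Q->J we get {ε, a, e}; from Q->D S we get {a, e, f, g}. So FIRST(Q) = {ε, a, e, f, g}.
FIRST(D): from D->g h we get {g}; from D->Q D g we get {a, e, f, g}; from D->f we get {f}. So FIRST(D) = {a, e, f, g}.

{ε, a, e, f, g}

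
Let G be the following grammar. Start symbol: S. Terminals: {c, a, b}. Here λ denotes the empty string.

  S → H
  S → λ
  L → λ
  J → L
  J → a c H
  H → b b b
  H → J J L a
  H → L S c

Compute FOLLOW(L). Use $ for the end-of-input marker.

{a, b, c}

FIRST(L) = {λ}
FIRST(J) = {λ, a}  (via L)
FIRST(S) = {λ, a, b, c}  (via H)
FIRST(H) = {a, b, c}  (via J J L a, L S c)
FOLLOW(S) includes $ since S is the start symbol.
FOLLOW(S): in H→L S c, S is followed by c with FIRST {c}. Thus FOLLOW(S) = {$, c}.
FOLLOW(J): in H→J J L a (occurrence 1), J is followed by J L a with FIRST {a}; in H→J J L a (occurrence 2), J is followed by L a with FIRST {a}. Thus FOLLOW(J) = {a}.
FOLLOW(L): in J→L, the suffix after L is empty, so FOLLOW(L) ⊇ FOLLOW(J) = {a}; in H→J J L a, L is followed by a with FIRST {a}; in H→L S c, L is followed by S c with FIRST {a, b, c}. Thus FOLLOW(L) = {a, b, c}.
FOLLOW(H): in S→H, the suffix after H is empty, so FOLLOW(H) ⊇ FOLLOW(S) = {$, c}; in J→a c H, the suffix after H is empty, so FOLLOW(H) ⊇ FOLLOW(J) = {a}. Thus FOLLOW(H) = {$, a, c}.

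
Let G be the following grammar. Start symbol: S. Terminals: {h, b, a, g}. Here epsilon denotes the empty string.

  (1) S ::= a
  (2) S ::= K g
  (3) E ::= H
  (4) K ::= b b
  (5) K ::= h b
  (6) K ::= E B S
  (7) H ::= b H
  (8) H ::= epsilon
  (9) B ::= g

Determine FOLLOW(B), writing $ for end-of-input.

FIRST(H): from H::=b H we get {b}; from H::=epsilon we get {epsilon}. So FIRST(H) = {epsilon, b}.
FIRST(B): from B::=g we get {g}. So FIRST(B) = {g}.
FIRST(E): from E::=H we get {epsilon, b}. So FIRST(E) = {epsilon, b}.
FIRST(K): from K::=b b we get {b}; from K::=h b we get {h}; from K::=E B S we get {b, g}. So FIRST(K) = {b, g, h}.
FIRST(S): from S::=a we get {a}; from S::=K g we get {b, g, h}. So FIRST(S) = {a, b, g, h}.
FOLLOW(S) includes $ since S is the start symbol.
FOLLOW(E): in K::=E B S, E is followed by B S with FIRST {g}. Thus FOLLOW(E) = {g}.
FOLLOW(K): in S::=K g, K is followed by g with FIRST {g}. Thus FOLLOW(K) = {g}.
FOLLOW(S): in K::=E B S, the suffix after S is empty, so FOLLOW(S) ⊇ FOLLOW(K) = {g}. Thus FOLLOW(S) = {$, g}.
FOLLOW(H): in E::=H, the suffix after H is empty, so FOLLOW(H) ⊇ FOLLOW(E) = {g}; in H::=b H, the suffix after H is empty (adds nothing new). Thus FOLLOW(H) = {g}.
FOLLOW(B): in K::=E B S, B is followed by S with FIRST {a, b, g, h}. Thus FOLLOW(B) = {a, b, g, h}.

{a, b, g, h}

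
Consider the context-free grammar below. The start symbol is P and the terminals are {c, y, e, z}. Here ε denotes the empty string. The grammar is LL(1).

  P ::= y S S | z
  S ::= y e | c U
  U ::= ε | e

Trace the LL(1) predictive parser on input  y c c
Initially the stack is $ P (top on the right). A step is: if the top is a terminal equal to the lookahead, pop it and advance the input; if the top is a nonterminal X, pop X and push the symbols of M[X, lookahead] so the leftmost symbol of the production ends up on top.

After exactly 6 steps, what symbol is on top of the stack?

step 1: stack=$ P  input=y c c $  — expand P ::= y S S
step 2: stack=$ S S y  input=y c c $  — match y
step 3: stack=$ S S  input=c c $  — expand S ::= c U
step 4: stack=$ S U c  input=c c $  — match c
step 5: stack=$ S U  input=c $  — expand U ::= ε
step 6: stack=$ S  input=c $  — expand S ::= c U
Stack after step 6: $ U c (top = c).

c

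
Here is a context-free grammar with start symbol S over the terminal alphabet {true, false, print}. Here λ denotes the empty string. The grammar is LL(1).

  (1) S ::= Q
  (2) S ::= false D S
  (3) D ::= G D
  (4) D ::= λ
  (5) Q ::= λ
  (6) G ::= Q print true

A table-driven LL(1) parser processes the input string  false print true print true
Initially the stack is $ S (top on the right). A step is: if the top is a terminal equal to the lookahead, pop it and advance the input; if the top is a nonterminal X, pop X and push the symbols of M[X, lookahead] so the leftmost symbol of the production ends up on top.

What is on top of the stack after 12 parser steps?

      Stack               Input                          Action
   1  $ S                 false print true print true $  expand S ::= false D S
   2  $ S D false         false print true print true $  match false
   3  $ S D               print true print true $        expand D ::= G D
   4  $ S D G             print true print true $        expand G ::= Q print true
   5  $ S D true print Q  print true print true $        expand Q ::= λ
   6  $ S D true print    print true print true $        match print
   7  $ S D true          true print true $              match true
   8  $ S D               print true $                   expand D ::= G D
   9  $ S D G             print true $                   expand G ::= Q print true
  10  $ S D true print Q  print true $                   expand Q ::= λ
  11  $ S D true print    print true $                   match print
  12  $ S D true          true $                         match true
Stack after step 12: $ S D (top = D).

D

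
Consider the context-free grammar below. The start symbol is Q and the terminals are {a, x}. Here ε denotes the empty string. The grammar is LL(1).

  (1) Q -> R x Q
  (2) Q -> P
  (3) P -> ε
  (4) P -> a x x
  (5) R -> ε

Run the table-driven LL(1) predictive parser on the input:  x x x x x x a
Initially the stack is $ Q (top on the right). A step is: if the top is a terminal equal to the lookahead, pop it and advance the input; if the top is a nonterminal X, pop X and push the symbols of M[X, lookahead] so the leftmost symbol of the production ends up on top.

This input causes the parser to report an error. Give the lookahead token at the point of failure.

step 1: stack=$ Q  input=x x x x x x a $  — expand Q -> R x Q
step 2: stack=$ Q x R  input=x x x x x x a $  — expand R -> ε
step 3: stack=$ Q x  input=x x x x x x a $  — match x
step 4: stack=$ Q  input=x x x x x a $  — expand Q -> R x Q
step 5: stack=$ Q x R  input=x x x x x a $  — expand R -> ε
step 6: stack=$ Q x  input=x x x x x a $  — match x
step 7: stack=$ Q  input=x x x x a $  — expand Q -> R x Q
step 8: stack=$ Q x R  input=x x x x a $  — expand R -> ε
step 9: stack=$ Q x  input=x x x x a $  — match x
step 10: stack=$ Q  input=x x x a $  — expand Q -> R x Q
step 11: stack=$ Q x R  input=x x x a $  — expand R -> ε
step 12: stack=$ Q x  input=x x x a $  — match x
step 13: stack=$ Q  input=x x a $  — expand Q -> R x Q
step 14: stack=$ Q x R  input=x x a $  — expand R -> ε
step 15: stack=$ Q x  input=x x a $  — match x
step 16: stack=$ Q  input=x a $  — expand Q -> R x Q
step 17: stack=$ Q x R  input=x a $  — expand R -> ε
step 18: stack=$ Q x  input=x a $  — match x
step 19: stack=$ Q  input=a $  — expand Q -> P
step 20: stack=$ P  input=a $  — expand P -> a x x
step 21: stack=$ x x a  input=a $  — match a
step 22: stack=$ x x  input=$  — error: top is terminal x but lookahead is $

$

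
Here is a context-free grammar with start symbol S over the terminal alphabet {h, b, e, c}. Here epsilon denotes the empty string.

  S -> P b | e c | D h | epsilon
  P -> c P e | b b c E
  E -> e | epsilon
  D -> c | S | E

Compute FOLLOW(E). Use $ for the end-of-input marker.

FIRST(P): from P->c P e we get {c}; from P->b b c E we get {b}. So FIRST(P) = {b, c}.
FIRST(E): from E->e we get {e}; from E->epsilon we get {epsilon}. So FIRST(E) = {epsilon, e}.
FIRST(S): from S->P b we get {b, c}; from S->e c we get {e}; from S->D h we get {b, c, e, h}; from S->epsilon we get {epsilon}. So FIRST(S) = {epsilon, b, c, e, h}.
FIRST(D): from D->c we get {c}; from D->S we get {epsilon, b, c, e, h}; from D->E we get {epsilon, e}. So FIRST(D) = {epsilon, b, c, e, h}.
FOLLOW(S) includes $ since S is the start symbol.
FOLLOW(P): in S->P b, P is followed by b with FIRST {b}; in P->c P e, P is followed by e with FIRST {e}. Thus FOLLOW(P) = {b, e}.
FOLLOW(D): in S->D h, D is followed by h with FIRST {h}. Thus FOLLOW(D) = {h}.
FOLLOW(S): in D->S, the suffix after S is empty, so FOLLOW(S) ⊇ FOLLOW(D) = {h}. Thus FOLLOW(S) = {$, h}.
FOLLOW(E): in P->b b c E, the suffix after E is empty, so FOLLOW(E) ⊇ FOLLOW(P) = {b, e}; in D->E, the suffix after E is empty, so FOLLOW(E) ⊇ FOLLOW(D) = {h}. Thus FOLLOW(E) = {b, e, h}.

{b, e, h}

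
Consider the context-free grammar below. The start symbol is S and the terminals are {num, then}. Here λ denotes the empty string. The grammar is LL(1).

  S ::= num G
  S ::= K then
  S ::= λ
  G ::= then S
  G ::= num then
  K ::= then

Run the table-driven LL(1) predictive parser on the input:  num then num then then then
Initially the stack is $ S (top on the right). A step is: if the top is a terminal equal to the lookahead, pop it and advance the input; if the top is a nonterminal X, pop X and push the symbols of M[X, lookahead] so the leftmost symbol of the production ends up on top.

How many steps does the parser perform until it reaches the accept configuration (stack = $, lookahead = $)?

step 1: stack=$ S  input=num then num then then then $  — expand S ::= num G
step 2: stack=$ G num  input=num then num then then then $  — match num
step 3: stack=$ G  input=then num then then then $  — expand G ::= then S
step 4: stack=$ S then  input=then num then then then $  — match then
step 5: stack=$ S  input=num then then then $  — expand S ::= num G
step 6: stack=$ G num  input=num then then then $  — match num
step 7: stack=$ G  input=then then then $  — expand G ::= then S
step 8: stack=$ S then  input=then then then $  — match then
step 9: stack=$ S  input=then then $  — expand S ::= K then
step 10: stack=$ then K  input=then then $  — expand K ::= then
step 11: stack=$ then then  input=then then $  — match then
step 12: stack=$ then  input=then $  — match then
Accept reached after 12 steps.

12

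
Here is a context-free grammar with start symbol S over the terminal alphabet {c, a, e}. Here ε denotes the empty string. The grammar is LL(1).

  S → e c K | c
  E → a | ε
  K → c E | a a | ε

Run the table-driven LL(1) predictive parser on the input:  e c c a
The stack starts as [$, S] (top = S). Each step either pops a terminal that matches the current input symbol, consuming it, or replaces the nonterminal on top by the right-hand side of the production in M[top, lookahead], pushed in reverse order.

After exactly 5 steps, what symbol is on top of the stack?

E

     Stack    Input      Action
  1  $ S      e c c a $  expand S → e c K
  2  $ K c e  e c c a $  match e
  3  $ K c    c c a $    match c
  4  $ K      c a $      expand K → c E
  5  $ E c    c a $      match c
Stack after step 5: $ E (top = E).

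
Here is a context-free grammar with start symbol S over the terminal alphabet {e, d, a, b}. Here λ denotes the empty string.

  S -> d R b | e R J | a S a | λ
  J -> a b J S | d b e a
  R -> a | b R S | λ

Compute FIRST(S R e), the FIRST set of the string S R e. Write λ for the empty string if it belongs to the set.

{a, b, d, e}

FIRST(S): from S->d R b we get {d}; from S->e R J we get {e}; from S->a S a we get {a}; from S->λ we get {λ}. So FIRST(S) = {λ, a, d, e}.
FIRST(J): from J->a b J S we get {a}; from J->d b e a we get {d}. So FIRST(J) = {a, d}.
FIRST(R): from R->a we get {a}; from R->b R S we get {b}; from R->λ we get {λ}. So FIRST(R) = {λ, a, b}.
FIRST(S R e): take FIRST of each symbol in turn, carrying on past any symbol whose FIRST contains λ; result {a, b, d, e}.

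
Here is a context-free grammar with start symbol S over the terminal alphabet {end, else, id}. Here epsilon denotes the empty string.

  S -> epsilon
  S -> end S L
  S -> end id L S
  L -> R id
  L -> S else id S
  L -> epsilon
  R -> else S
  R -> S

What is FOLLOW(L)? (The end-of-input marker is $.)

FIRST(S): from S->epsilon we get {epsilon}; from S->end S L we get {end}; from S->end id L S we get {end}. So FIRST(S) = {epsilon, end}.
FIRST(R): from R->else S we get {else}; from R->S we get {epsilon, end}. So FIRST(R) = {epsilon, else, end}.
FIRST(L): from L->R id we get {else, end, id}; from L->S else id S we get {else, end}; from L->epsilon we get {epsilon}. So FIRST(L) = {epsilon, else, end, id}.
FOLLOW(S) includes $ since S is the start symbol.
FOLLOW(R): in L->R id, R is followed by id with FIRST {id}. Thus FOLLOW(R) = {id}.
FOLLOW(S): in S->end S L, S is followed by L with FIRST {epsilon, else, end, id}; in S->end S L, the suffix after S is nullable (adds nothing new); in S->end id L S, the suffix after S is empty (adds nothing new); in L->S else id S (occurrence 1), S is followed by else id S with FIRST {else}; in L->S else id S (occurrence 2), the suffix after S is empty, so FOLLOW(S) ⊇ FOLLOW(L) = {$, else, end, id}; in R->else S, the suffix after S is empty, so FOLLOW(S) ⊇ FOLLOW(R) = {id}; in R->S, the suffix after S is empty, so FOLLOW(S) ⊇ FOLLOW(R) = {id}. Thus FOLLOW(S) = {$, else, end, id}.
FOLLOW(L): in S->end S L, the suffix after L is empty, so FOLLOW(L) ⊇ FOLLOW(S) = {$, else, end, id}; in S->end id L S, L is followed by S with FIRST {epsilon, end}; in S->end id L S, the suffix after L is nullable, so FOLLOW(L) ⊇ FOLLOW(S) = {$, else, end, id}. Thus FOLLOW(L) = {$, else, end, id}.

{$, else, end, id}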